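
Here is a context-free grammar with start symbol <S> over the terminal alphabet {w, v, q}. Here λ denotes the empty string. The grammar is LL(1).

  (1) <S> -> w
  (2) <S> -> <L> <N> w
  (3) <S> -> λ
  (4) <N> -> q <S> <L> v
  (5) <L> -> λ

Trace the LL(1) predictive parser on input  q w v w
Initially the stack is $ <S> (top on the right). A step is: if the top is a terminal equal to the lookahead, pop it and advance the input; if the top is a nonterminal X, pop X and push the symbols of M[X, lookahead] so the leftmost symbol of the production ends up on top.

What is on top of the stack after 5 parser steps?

w

     Stack            Input      Action
  1  $ <S>            q w v w $  expand <S> -> <L> <N> w
  2  $ w <N> <L>      q w v w $  expand <L> -> λ
  3  $ w <N>          q w v w $  expand <N> -> q <S> <L> v
  4  $ w v <L> <S> q  q w v w $  match q
  5  $ w v <L> <S>    w v w $    expand <S> -> w
Stack after step 5: $ w v <L> w (top = w).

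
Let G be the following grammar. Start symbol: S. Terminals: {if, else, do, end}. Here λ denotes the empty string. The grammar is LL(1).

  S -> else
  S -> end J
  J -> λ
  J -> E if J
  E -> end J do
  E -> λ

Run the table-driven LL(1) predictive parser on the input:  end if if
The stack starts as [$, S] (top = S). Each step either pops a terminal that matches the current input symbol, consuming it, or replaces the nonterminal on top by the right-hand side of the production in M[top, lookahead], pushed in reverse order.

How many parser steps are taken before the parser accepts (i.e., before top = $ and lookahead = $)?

step 1: stack=$ S  input=end if if $  — expand S -> end J
step 2: stack=$ J end  input=end if if $  — match end
step 3: stack=$ J  input=if if $  — expand J -> E if J
step 4: stack=$ J if E  input=if if $  — expand E -> λ
step 5: stack=$ J if  input=if if $  — match if
step 6: stack=$ J  input=if $  — expand J -> E if J
step 7: stack=$ J if E  input=if $  — expand E -> λ
step 8: stack=$ J if  input=if $  — match if
step 9: stack=$ J  input=$  — expand J -> λ
Accept reached after 9 steps.

9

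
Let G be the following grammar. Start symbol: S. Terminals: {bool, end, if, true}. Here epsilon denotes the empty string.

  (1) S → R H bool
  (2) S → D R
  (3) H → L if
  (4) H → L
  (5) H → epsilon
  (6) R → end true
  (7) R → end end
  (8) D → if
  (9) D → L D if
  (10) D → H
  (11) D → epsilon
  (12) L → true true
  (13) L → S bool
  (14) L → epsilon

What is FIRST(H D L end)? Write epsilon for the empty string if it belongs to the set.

{end, if, true}

FIRST(R) = {end}
FIRST(S) = {end, if, true}  (via R H bool, D R)
FIRST(L) = {epsilon, end, if, true}  (via S bool)
FIRST(H) = {epsilon, end, if, true}  (via L if, L)
FIRST(D) = {epsilon, end, if, true}  (via L D if, H)
FIRST(H D L end): take FIRST of each symbol in turn, carrying on past any symbol whose FIRST contains epsilon; result {end, if, true}.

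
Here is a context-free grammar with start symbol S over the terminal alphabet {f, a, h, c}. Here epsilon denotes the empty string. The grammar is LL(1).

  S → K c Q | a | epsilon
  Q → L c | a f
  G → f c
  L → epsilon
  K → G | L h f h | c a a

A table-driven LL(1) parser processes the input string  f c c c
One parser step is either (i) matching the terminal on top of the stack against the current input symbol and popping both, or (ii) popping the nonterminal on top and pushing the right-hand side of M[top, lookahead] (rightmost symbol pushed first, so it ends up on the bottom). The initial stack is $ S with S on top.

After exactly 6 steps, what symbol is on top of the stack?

     Stack      Input      Action
  1  $ S        f c c c $  expand S → K c Q
  2  $ Q c K    f c c c $  expand K → G
  3  $ Q c G    f c c c $  expand G → f c
  4  $ Q c c f  f c c c $  match f
  5  $ Q c c    c c c $    match c
  6  $ Q c      c c $      match c
Stack after step 6: $ Q (top = Q).

Q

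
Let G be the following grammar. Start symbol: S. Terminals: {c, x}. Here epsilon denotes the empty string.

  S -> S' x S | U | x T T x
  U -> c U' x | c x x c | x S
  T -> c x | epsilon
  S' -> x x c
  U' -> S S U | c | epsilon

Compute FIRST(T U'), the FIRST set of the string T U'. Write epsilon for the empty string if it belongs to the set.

FIRST(U): from U->c U' x we get {c}; from U->c x x c we get {c}; from U->x S we get {x}. So FIRST(U) = {c, x}.
FIRST(T): from T->c x we get {c}; from T->epsilon we get {epsilon}. So FIRST(T) = {epsilon, c}.
FIRST(S'): from S'->x x c we get {x}. So FIRST(S') = {x}.
FIRST(S): from S->S' x S we get {x}; from S->U we get {c, x}; from S->x T T x we get {x}. So FIRST(S) = {c, x}.
FIRST(U'): from U'->S S U we get {c, x}; from U'->c we get {c}; from U'->epsilon we get {epsilon}. So FIRST(U') = {epsilon, c, x}.
FIRST(T U'): take FIRST of each symbol in turn, carrying on past any symbol whose FIRST contains epsilon; result {epsilon, c, x}.

{epsilon, c, x}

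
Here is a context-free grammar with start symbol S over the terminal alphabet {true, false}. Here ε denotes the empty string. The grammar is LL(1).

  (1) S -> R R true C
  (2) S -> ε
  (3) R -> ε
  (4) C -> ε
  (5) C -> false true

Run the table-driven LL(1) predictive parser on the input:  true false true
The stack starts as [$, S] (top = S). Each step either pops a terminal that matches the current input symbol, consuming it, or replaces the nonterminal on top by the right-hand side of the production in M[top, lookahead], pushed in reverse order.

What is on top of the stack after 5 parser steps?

false

step 1: stack=$ S  input=true false true $  — expand S -> R R true C
step 2: stack=$ C true R R  input=true false true $  — expand R -> ε
step 3: stack=$ C true R  input=true false true $  — expand R -> ε
step 4: stack=$ C true  input=true false true $  — match true
step 5: stack=$ C  input=false true $  — expand C -> false true
Stack after step 5: $ true false (top = false).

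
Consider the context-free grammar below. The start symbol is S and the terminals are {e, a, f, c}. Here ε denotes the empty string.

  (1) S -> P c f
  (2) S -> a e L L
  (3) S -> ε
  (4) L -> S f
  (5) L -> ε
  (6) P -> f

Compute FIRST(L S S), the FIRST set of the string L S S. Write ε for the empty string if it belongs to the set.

FIRST(P): from P->f we get {f}. So FIRST(P) = {f}.
FIRST(S): from S->P c f we get {f}; from S->a e L L we get {a}; from S->ε we get {ε}. So FIRST(S) = {ε, a, f}.
FIRST(L): from L->S f we get {a, f}; from L->ε we get {ε}. So FIRST(L) = {ε, a, f}.
FIRST(L S S): take FIRST of each symbol in turn, carrying on past any symbol whose FIRST contains ε; result {ε, a, f}.

{ε, a, f}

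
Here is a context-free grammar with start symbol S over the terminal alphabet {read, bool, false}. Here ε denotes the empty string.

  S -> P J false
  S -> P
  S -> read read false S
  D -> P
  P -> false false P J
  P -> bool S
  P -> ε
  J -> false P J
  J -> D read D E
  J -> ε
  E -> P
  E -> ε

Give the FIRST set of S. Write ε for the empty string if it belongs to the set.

{ε, bool, false, read}

FIRST(P) = {ε, bool, false}
FIRST(D) = {ε, bool, false}  (via P)
FIRST(E) = {ε, bool, false}  (via P)
FIRST(J) = {ε, bool, false, read}  (via D read D E)
FIRST(S) = {ε, bool, false, read}  (via P J false, P)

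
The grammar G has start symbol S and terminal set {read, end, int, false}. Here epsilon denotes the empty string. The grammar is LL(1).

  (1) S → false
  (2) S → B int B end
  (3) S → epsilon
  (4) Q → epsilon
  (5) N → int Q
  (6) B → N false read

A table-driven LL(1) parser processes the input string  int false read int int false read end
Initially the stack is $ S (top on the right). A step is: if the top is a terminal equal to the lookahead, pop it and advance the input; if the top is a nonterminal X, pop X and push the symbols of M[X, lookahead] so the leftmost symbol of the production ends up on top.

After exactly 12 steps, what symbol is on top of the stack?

step 1: stack=$ S  input=int false read int int false read end $  — expand S → B int B end
step 2: stack=$ end B int B  input=int false read int int false read end $  — expand B → N false read
step 3: stack=$ end B int read false N  input=int false read int int false read end $  — expand N → int Q
step 4: stack=$ end B int read false Q int  input=int false read int int false read end $  — match int
step 5: stack=$ end B int read false Q  input=false read int int false read end $  — expand Q → epsilon
step 6: stack=$ end B int read false  input=false read int int false read end $  — match false
step 7: stack=$ end B int read  input=read int int false read end $  — match read
step 8: stack=$ end B int  input=int int false read end $  — match int
step 9: stack=$ end B  input=int false read end $  — expand B → N false read
step 10: stack=$ end read false N  input=int false read end $  — expand N → int Q
step 11: stack=$ end read false Q int  input=int false read end $  — match int
step 12: stack=$ end read false Q  input=false read end $  — expand Q → epsilon
Stack after step 12: $ end read false (top = false).

false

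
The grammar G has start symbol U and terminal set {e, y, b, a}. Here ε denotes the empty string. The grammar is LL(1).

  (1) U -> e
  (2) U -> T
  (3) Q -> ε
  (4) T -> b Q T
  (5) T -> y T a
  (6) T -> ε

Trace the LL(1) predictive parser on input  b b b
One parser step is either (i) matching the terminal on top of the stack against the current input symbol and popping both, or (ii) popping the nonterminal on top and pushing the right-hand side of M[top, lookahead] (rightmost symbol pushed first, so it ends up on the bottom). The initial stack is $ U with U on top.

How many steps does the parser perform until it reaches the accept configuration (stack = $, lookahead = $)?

11

      Stack    Input    Action
   1  $ U      b b b $  expand U -> T
   2  $ T      b b b $  expand T -> b Q T
   3  $ T Q b  b b b $  match b
   4  $ T Q    b b $    expand Q -> ε
   5  $ T      b b $    expand T -> b Q T
   6  $ T Q b  b b $    match b
   7  $ T Q    b $      expand Q -> ε
   8  $ T      b $      expand T -> b Q T
   9  $ T Q b  b $      match b
  10  $ T Q    $        expand Q -> ε
  11  $ T      $        expand T -> ε
Accept reached after 11 steps.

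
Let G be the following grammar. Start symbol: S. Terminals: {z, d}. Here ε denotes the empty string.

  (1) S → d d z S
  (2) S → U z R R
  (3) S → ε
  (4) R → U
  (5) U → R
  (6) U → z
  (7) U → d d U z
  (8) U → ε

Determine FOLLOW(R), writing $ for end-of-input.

FIRST(S): from S→d d z S we get {d}; from S→U z R R we get {d, z}; from S→ε we get {ε}. So FIRST(S) = {ε, d, z}.
FIRST(R): from R→U we get {ε, d, z}. So FIRST(R) = {ε, d, z}.
FIRST(U): from U→R we get {ε, d, z}; from U→z we get {z}; from U→d d U z we get {d}; from U→ε we get {ε}. So FIRST(U) = {ε, d, z}.
FOLLOW(S) includes $ since S is the start symbol.
FOLLOW(S): in S→d d z S, the suffix after S is empty (adds nothing new). Thus FOLLOW(S) = {$}.
FOLLOW(R): in S→U z R R (occurrence 1), R is followed by R with FIRST {ε, d, z}; in S→U z R R (occurrence 1), the suffix after R is nullable, so FOLLOW(R) ⊇ FOLLOW(S) = {$}; in S→U z R R (occurrence 2), the suffix after R is empty, so FOLLOW(R) ⊇ FOLLOW(S) = {$}; in U→R, the suffix after R is empty, so FOLLOW(R) ⊇ FOLLOW(U) = {$, d, z}. Thus FOLLOW(R) = {$, d, z}.
FOLLOW(U): in S→U z R R, U is followed by z R R with FIRST {z}; in R→U, the suffix after U is empty, so FOLLOW(U) ⊇ FOLLOW(R) = {$, d, z}; in U→d d U z, U is followed by z with FIRST {z}. Thus FOLLOW(U) = {$, d, z}.

{$, d, z}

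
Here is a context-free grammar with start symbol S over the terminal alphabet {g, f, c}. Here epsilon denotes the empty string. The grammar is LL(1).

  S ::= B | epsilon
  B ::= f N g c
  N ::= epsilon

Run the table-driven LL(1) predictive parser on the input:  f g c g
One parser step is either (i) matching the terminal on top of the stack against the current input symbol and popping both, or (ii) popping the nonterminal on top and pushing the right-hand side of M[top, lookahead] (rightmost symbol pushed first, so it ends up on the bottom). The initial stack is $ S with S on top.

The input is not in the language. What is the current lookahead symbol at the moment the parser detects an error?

     Stack      Input      Action
  1  $ S        f g c g $  expand S ::= B
  2  $ B        f g c g $  expand B ::= f N g c
  3  $ c g N f  f g c g $  match f
  4  $ c g N    g c g $    expand N ::= epsilon
  5  $ c g      g c g $    match g
  6  $ c        c g $      match c
  7  $          g $        error: stack empty but input remains

g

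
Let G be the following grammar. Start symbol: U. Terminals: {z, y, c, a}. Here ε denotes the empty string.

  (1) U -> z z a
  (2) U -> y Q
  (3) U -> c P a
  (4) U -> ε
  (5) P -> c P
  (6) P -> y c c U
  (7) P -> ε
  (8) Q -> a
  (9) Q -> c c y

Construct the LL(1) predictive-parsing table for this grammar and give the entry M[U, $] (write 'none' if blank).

FIRST(U): from U->z z a we get {z}; from U->y Q we get {y}; from U->c P a we get {c}; from U->ε we get {ε}. So FIRST(U) = {ε, c, y, z}.
FIRST(P): from P->c P we get {c}; from P->y c c U we get {y}; from P->ε we get {ε}. So FIRST(P) = {ε, c, y}.
FIRST(Q): from Q->a we get {a}; from Q->c c y we get {c}. So FIRST(Q) = {a, c}.
FOLLOW(U) includes $ since U is the start symbol.
FOLLOW(P): in U->c P a, P is followed by a with FIRST {a}; in P->c P, the suffix after P is empty (adds nothing new). Thus FOLLOW(P) = {a}.
FOLLOW(U): in P->y c c U, the suffix after U is empty, so FOLLOW(U) ⊇ FOLLOW(P) = {a}. Thus FOLLOW(U) = {$, a}.
For U -> z z a: FIRST(z z a) = {z}, so it goes in M[U, t] for t ∈ {z}.
For U -> y Q: FIRST(y Q) = {y}, so it goes in M[U, t] for t ∈ {y}.
For U -> c P a: FIRST(c P a) = {c}, so it goes in M[U, t] for t ∈ {c}.
For U -> ε: FIRST(ε) = {ε}, so it goes in M[U, t] for t ∈ {}; since ε ∈ FIRST, also for every t ∈ FOLLOW(U) = {$, a}.

U -> ε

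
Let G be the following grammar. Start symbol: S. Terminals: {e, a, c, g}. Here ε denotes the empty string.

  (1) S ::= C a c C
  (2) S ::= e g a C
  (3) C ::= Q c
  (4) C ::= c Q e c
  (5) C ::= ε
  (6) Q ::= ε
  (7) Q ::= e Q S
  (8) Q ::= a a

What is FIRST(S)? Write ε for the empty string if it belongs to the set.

{a, c, e}

FIRST(Q): from Q::=ε we get {ε}; from Q::=e Q S we get {e}; from Q::=a a we get {a}. So FIRST(Q) = {ε, a, e}.
FIRST(C): from C::=Q c we get {a, c, e}; from C::=c Q e c we get {c}; from C::=ε we get {ε}. So FIRST(C) = {ε, a, c, e}.
FIRST(S): from S::=C a c C we get {a, c, e}; from S::=e g a C we get {e}. So FIRST(S) = {a, c, e}.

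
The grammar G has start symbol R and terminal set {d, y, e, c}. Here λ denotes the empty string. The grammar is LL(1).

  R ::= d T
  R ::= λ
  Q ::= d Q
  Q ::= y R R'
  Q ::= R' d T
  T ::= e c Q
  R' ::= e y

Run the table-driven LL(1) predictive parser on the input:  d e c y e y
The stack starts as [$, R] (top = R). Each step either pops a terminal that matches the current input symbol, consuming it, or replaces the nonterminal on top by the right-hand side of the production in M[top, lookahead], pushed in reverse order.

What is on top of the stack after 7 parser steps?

     Stack     Input          Action
  1  $ R       d e c y e y $  expand R ::= d T
  2  $ T d     d e c y e y $  match d
  3  $ T       e c y e y $    expand T ::= e c Q
  4  $ Q c e   e c y e y $    match e
  5  $ Q c     c y e y $      match c
  6  $ Q       y e y $        expand Q ::= y R R'
  7  $ R' R y  y e y $        match y
Stack after step 7: $ R' R (top = R).

R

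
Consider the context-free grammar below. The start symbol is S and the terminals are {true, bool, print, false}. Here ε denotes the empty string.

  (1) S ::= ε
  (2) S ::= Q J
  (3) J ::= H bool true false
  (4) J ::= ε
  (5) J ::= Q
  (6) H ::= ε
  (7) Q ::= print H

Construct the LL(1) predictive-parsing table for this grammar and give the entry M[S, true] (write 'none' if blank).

none

FIRST(H) = {ε}
FIRST(Q) = {print}
FIRST(S) = {ε, print}  (via Q J)
FIRST(J) = {ε, bool, print}  (via H bool true false, Q)
FOLLOW(S) includes $ since S is the start symbol.
FOLLOW(S): S appears on no right-hand side. Thus FOLLOW(S) = {$}.
For S ::= ε: FIRST(ε) = {ε}, so it goes in M[S, t] for t ∈ {}; since ε ∈ FIRST, also for every t ∈ FOLLOW(S) = {$}.
For S ::= Q J: FIRST(Q J) = {print}, so it goes in M[S, t] for t ∈ {print}.
None of these place a production in M[S, true].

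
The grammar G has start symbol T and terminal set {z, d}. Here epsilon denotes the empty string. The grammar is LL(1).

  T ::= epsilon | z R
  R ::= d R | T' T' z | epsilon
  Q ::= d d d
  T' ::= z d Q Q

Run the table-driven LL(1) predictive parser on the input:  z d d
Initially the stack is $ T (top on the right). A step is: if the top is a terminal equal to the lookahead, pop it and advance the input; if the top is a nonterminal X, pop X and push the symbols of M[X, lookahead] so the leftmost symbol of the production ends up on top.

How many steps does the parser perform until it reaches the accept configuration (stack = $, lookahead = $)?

7

step 1: stack=$ T  input=z d d $  — expand T ::= z R
step 2: stack=$ R z  input=z d d $  — match z
step 3: stack=$ R  input=d d $  — expand R ::= d R
step 4: stack=$ R d  input=d d $  — match d
step 5: stack=$ R  input=d $  — expand R ::= d R
step 6: stack=$ R d  input=d $  — match d
step 7: stack=$ R  input=$  — expand R ::= epsilon
Accept reached after 7 steps.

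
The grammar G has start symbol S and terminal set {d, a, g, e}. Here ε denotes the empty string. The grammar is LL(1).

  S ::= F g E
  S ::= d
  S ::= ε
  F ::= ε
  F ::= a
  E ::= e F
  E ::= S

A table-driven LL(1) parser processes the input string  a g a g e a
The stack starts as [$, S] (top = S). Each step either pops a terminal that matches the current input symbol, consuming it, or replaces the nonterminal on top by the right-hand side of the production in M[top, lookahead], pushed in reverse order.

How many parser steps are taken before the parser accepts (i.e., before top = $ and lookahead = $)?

step 1: stack=$ S  input=a g a g e a $  — expand S ::= F g E
step 2: stack=$ E g F  input=a g a g e a $  — expand F ::= a
step 3: stack=$ E g a  input=a g a g e a $  — match a
step 4: stack=$ E g  input=g a g e a $  — match g
step 5: stack=$ E  input=a g e a $  — expand E ::= S
step 6: stack=$ S  input=a g e a $  — expand S ::= F g E
step 7: stack=$ E g F  input=a g e a $  — expand F ::= a
step 8: stack=$ E g a  input=a g e a $  — match a
step 9: stack=$ E g  input=g e a $  — match g
step 10: stack=$ E  input=e a $  — expand E ::= e F
step 11: stack=$ F e  input=e a $  — match e
step 12: stack=$ F  input=a $  — expand F ::= a
step 13: stack=$ a  input=a $  — match a
Accept reached after 13 steps.

13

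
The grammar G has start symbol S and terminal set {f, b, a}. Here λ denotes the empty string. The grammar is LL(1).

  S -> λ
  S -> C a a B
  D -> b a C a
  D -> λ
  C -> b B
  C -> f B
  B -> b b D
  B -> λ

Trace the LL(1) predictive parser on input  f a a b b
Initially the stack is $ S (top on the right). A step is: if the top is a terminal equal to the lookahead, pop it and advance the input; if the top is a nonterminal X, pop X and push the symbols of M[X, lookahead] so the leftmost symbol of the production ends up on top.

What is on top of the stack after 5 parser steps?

     Stack        Input        Action
  1  $ S          f a a b b $  expand S -> C a a B
  2  $ B a a C    f a a b b $  expand C -> f B
  3  $ B a a B f  f a a b b $  match f
  4  $ B a a B    a a b b $    expand B -> λ
  5  $ B a a      a a b b $    match a
Stack after step 5: $ B a (top = a).

a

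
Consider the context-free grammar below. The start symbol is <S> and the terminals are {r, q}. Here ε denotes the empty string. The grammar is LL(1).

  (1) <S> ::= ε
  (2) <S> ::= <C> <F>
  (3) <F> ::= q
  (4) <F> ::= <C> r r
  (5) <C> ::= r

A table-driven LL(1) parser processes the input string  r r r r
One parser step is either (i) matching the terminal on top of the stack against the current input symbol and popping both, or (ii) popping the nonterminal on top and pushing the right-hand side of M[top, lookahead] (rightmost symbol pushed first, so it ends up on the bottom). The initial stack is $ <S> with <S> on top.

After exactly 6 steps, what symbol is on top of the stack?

step 1: stack=$ <S>  input=r r r r $  — expand <S> ::= <C> <F>
step 2: stack=$ <F> <C>  input=r r r r $  — expand <C> ::= r
step 3: stack=$ <F> r  input=r r r r $  — match r
step 4: stack=$ <F>  input=r r r $  — expand <F> ::= <C> r r
step 5: stack=$ r r <C>  input=r r r $  — expand <C> ::= r
step 6: stack=$ r r r  input=r r r $  — match r
Stack after step 6: $ r r (top = r).

r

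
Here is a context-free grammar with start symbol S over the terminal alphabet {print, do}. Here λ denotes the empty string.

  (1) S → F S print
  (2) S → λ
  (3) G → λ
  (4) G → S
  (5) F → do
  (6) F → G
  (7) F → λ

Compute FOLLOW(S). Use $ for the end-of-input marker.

FIRST(S): from S→F S print we get {do, print}; from S→λ we get {λ}. So FIRST(S) = {λ, do, print}.
FIRST(G): from G→λ we get {λ}; from G→S we get {λ, do, print}. So FIRST(G) = {λ, do, print}.
FIRST(F): from F→do we get {do}; from F→G we get {λ, do, print}; from F→λ we get {λ}. So FIRST(F) = {λ, do, print}.
FOLLOW(S) includes $ since S is the start symbol.
FOLLOW(F): in S→F S print, F is followed by S print with FIRST {do, print}. Thus FOLLOW(F) = {do, print}.
FOLLOW(G): in F→G, the suffix after G is empty, so FOLLOW(G) ⊇ FOLLOW(F) = {do, print}. Thus FOLLOW(G) = {do, print}.
FOLLOW(S): in S→F S print, S is followed by print with FIRST {print}; in G→S, the suffix after S is empty, so FOLLOW(S) ⊇ FOLLOW(G) = {do, print}. Thus FOLLOW(S) = {$, do, print}.

{$, do, print}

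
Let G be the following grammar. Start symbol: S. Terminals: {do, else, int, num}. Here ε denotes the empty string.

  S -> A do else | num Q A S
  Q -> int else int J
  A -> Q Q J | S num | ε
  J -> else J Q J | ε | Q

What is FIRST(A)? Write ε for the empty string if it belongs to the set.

{ε, do, int, num}

FIRST(Q) = {int}
FIRST(J) = {ε, else, int}  (via Q)
FIRST(S) = {do, int, num}  (via A do else)
FIRST(A) = {ε, do, int, num}  (via Q Q J, S num)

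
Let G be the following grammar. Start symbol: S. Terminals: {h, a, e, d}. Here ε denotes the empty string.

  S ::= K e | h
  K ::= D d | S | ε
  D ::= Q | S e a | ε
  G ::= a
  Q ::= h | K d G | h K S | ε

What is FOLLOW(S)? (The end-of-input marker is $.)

FIRST(G) = {a}
FIRST(S) = {d, e, h}  (via K e)
FIRST(K) = {ε, d, e, h}  (via D d, S)
FIRST(Q) = {ε, d, e, h}  (via K d G)
FIRST(D) = {ε, d, e, h}  (via Q, S e a)
FOLLOW(S) includes $ since S is the start symbol.
FOLLOW(K): in S::=K e, K is followed by e with FIRST {e}; in Q::=K d G, K is followed by d G with FIRST {d}; in Q::=h K S, K is followed by S with FIRST {d, e, h}. Thus FOLLOW(K) = {d, e, h}.
FOLLOW(D): in K::=D d, D is followed by d with FIRST {d}. Thus FOLLOW(D) = {d}.
FOLLOW(Q): in D::=Q, the suffix after Q is empty, so FOLLOW(Q) ⊇ FOLLOW(D) = {d}. Thus FOLLOW(Q) = {d}.
FOLLOW(S): in K::=S, the suffix after S is empty, so FOLLOW(S) ⊇ FOLLOW(K) = {d, e, h}; in D::=S e a, S is followed by e a with FIRST {e}; in Q::=h K S, the suffix after S is empty, so FOLLOW(S) ⊇ FOLLOW(Q) = {d}. Thus FOLLOW(S) = {$, d, e, h}.
FOLLOW(G): in Q::=K d G, the suffix after G is empty, so FOLLOW(G) ⊇ FOLLOW(Q) = {d}. Thus FOLLOW(G) = {d}.

{$, d, e, h}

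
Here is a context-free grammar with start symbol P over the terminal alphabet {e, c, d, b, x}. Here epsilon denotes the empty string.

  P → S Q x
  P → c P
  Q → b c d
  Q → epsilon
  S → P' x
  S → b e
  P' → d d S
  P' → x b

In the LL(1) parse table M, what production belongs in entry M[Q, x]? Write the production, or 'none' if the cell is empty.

FIRST(Q) = {epsilon, b}
FIRST(P') = {d, x}
FIRST(S) = {b, d, x}  (via P' x)
FIRST(P) = {b, c, d, x}  (via S Q x)
FOLLOW(P) includes $ since P is the start symbol.
FOLLOW(Q): in P→S Q x, Q is followed by x with FIRST {x}. Thus FOLLOW(Q) = {x}.
For Q → b c d: FIRST(b c d) = {b}, so it goes in M[Q, t] for t ∈ {b}.
For Q → epsilon: FIRST(epsilon) = {epsilon}, so it goes in M[Q, t] for t ∈ {}; since epsilon ∈ FIRST, also for every t ∈ FOLLOW(Q) = {x}.

Q → epsilon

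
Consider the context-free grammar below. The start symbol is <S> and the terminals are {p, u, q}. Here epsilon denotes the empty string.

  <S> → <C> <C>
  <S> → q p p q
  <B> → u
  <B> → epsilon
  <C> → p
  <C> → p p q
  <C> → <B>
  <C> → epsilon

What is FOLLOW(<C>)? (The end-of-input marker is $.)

FIRST(<B>): from <B>→u we get {u}; from <B>→epsilon we get {epsilon}. So FIRST(<B>) = {epsilon, u}.
FIRST(<C>): from <C>→p we get {p}; from <C>→p p q we get {p}; from <C>→<B> we get {epsilon, u}; from <C>→epsilon we get {epsilon}. So FIRST(<C>) = {epsilon, p, u}.
FIRST(<S>): from <S>→<C> <C> we get {epsilon, p, u}; from <S>→q p p q we get {q}. So FIRST(<S>) = {epsilon, p, q, u}.
FOLLOW(<S>) includes $ since <S> is the start symbol.
FOLLOW(<S>): <S> appears on no right-hand side. Thus FOLLOW(<S>) = {$}.
FOLLOW(<C>): in <S>→<C> <C> (occurrence 1), <C> is followed by <C> with FIRST {epsilon, p, u}; in <S>→<C> <C> (occurrence 1), the suffix after <C> is nullable, so FOLLOW(<C>) ⊇ FOLLOW(<S>) = {$}; in <S>→<C> <C> (occurrence 2), the suffix after <C> is empty, so FOLLOW(<C>) ⊇ FOLLOW(<S>) = {$}. Thus FOLLOW(<C>) = {$, p, u}.
FOLLOW(<B>): in <C>→<B>, the suffix after <B> is empty, so FOLLOW(<B>) ⊇ FOLLOW(<C>) = {$, p, u}. Thus FOLLOW(<B>) = {$, p, u}.

{$, p, u}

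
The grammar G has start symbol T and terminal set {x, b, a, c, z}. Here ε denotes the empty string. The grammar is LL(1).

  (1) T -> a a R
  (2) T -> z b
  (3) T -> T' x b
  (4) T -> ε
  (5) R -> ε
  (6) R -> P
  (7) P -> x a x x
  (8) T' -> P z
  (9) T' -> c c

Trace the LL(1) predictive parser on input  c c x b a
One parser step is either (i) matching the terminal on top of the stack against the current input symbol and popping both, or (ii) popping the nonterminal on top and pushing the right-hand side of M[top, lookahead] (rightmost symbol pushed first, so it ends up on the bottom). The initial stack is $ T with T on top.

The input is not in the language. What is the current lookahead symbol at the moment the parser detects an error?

a

step 1: stack=$ T  input=c c x b a $  — expand T -> T' x b
step 2: stack=$ b x T'  input=c c x b a $  — expand T' -> c c
step 3: stack=$ b x c c  input=c c x b a $  — match c
step 4: stack=$ b x c  input=c x b a $  — match c
step 5: stack=$ b x  input=x b a $  — match x
step 6: stack=$ b  input=b a $  — match b
step 7: stack=$  input=a $  — error: stack empty but input remains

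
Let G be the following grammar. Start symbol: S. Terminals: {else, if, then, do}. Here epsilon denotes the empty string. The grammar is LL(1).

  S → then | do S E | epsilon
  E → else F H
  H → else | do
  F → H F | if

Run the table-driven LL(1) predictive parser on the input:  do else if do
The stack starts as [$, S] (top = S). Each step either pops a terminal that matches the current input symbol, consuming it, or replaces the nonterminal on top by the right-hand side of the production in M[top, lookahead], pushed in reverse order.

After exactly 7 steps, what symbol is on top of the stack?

step 1: stack=$ S  input=do else if do $  — expand S → do S E
step 2: stack=$ E S do  input=do else if do $  — match do
step 3: stack=$ E S  input=else if do $  — expand S → epsilon
step 4: stack=$ E  input=else if do $  — expand E → else F H
step 5: stack=$ H F else  input=else if do $  — match else
step 6: stack=$ H F  input=if do $  — expand F → if
step 7: stack=$ H if  input=if do $  — match if
Stack after step 7: $ H (top = H).

H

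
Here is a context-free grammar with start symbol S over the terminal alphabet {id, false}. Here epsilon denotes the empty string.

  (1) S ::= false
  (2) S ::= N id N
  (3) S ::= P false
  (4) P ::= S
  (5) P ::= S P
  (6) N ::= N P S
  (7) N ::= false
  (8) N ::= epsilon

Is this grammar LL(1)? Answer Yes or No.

FIRST(S) = {false, id}
FIRST(P) = {false, id}
FIRST(N) = {epsilon, false, id}
FOLLOW(S) = {$, false, id}
FOLLOW(P) = {false, id}
FOLLOW(N) = {$, false, id}
Cell M[N, false] receives both N ::= N P S and N ::= false and N ::= epsilon — the grammar is not LL(1).

No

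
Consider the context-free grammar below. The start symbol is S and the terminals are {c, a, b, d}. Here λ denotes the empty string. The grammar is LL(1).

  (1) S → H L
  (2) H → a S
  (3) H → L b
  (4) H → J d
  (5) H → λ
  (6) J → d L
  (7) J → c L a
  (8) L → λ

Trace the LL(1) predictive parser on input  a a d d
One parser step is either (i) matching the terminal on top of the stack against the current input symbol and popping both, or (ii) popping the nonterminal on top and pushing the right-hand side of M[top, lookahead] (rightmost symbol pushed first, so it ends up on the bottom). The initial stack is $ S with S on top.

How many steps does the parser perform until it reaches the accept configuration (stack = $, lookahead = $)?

15

step 1: stack=$ S  input=a a d d $  — expand S → H L
step 2: stack=$ L H  input=a a d d $  — expand H → a S
step 3: stack=$ L S a  input=a a d d $  — match a
step 4: stack=$ L S  input=a d d $  — expand S → H L
step 5: stack=$ L L H  input=a d d $  — expand H → a S
step 6: stack=$ L L S a  input=a d d $  — match a
step 7: stack=$ L L S  input=d d $  — expand S → H L
step 8: stack=$ L L L H  input=d d $  — expand H → J d
step 9: stack=$ L L L d J  input=d d $  — expand J → d L
step 10: stack=$ L L L d L d  input=d d $  — match d
step 11: stack=$ L L L d L  input=d $  — expand L → λ
step 12: stack=$ L L L d  input=d $  — match d
step 13: stack=$ L L L  input=$  — expand L → λ
step 14: stack=$ L L  input=$  — expand L → λ
step 15: stack=$ L  input=$  — expand L → λ
Accept reached after 15 steps.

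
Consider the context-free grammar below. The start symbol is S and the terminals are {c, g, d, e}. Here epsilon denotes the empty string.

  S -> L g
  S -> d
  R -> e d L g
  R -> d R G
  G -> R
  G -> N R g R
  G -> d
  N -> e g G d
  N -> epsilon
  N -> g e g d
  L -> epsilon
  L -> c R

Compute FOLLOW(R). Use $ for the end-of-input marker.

{d, e, g}

FIRST(R) = {d, e}
FIRST(N) = {epsilon, e, g}
FIRST(L) = {epsilon, c}
FIRST(S) = {c, d, g}  (via L g)
FIRST(G) = {d, e, g}  (via R, N R g R)
FOLLOW(S) includes $ since S is the start symbol.
FOLLOW(S): S appears on no right-hand side. Thus FOLLOW(S) = {$}.
FOLLOW(N): in G->N R g R, N is followed by R g R with FIRST {d, e}. Thus FOLLOW(N) = {d, e}.
FOLLOW(L): in S->L g, L is followed by g with FIRST {g}; in R->e d L g, L is followed by g with FIRST {g}. Thus FOLLOW(L) = {g}.
FOLLOW(R): in R->d R G, R is followed by G with FIRST {d, e, g}; in G->R, the suffix after R is empty, so FOLLOW(R) ⊇ FOLLOW(G) = {d, e, g}; in G->N R g R (occurrence 1), R is followed by g R with FIRST {g}; in G->N R g R (occurrence 2), the suffix after R is empty, so FOLLOW(R) ⊇ FOLLOW(G) = {d, e, g}; in L->c R, the suffix after R is empty, so FOLLOW(R) ⊇ FOLLOW(L) = {g}. Thus FOLLOW(R) = {d, e, g}.
FOLLOW(G): in R->d R G, the suffix after G is empty, so FOLLOW(G) ⊇ FOLLOW(R) = {d, e, g}; in N->e g G d, G is followed by d with FIRST {d}. Thus FOLLOW(G) = {d, e, g}.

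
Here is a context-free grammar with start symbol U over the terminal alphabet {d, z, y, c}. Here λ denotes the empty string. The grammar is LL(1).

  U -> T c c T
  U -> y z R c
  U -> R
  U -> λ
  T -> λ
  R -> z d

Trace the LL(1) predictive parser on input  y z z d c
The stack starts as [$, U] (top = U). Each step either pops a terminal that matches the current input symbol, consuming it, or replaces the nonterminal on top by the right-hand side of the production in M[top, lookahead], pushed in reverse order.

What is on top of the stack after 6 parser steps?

step 1: stack=$ U  input=y z z d c $  — expand U -> y z R c
step 2: stack=$ c R z y  input=y z z d c $  — match y
step 3: stack=$ c R z  input=z z d c $  — match z
step 4: stack=$ c R  input=z d c $  — expand R -> z d
step 5: stack=$ c d z  input=z d c $  — match z
step 6: stack=$ c d  input=d c $  — match d
Stack after step 6: $ c (top = c).

c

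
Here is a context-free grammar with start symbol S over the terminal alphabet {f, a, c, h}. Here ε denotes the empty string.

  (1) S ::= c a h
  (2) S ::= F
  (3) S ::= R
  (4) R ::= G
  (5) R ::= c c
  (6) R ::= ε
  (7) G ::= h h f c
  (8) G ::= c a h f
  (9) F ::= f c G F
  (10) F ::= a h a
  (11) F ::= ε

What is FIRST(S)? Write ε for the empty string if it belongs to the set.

{ε, a, c, f, h}

FIRST(G) = {c, h}
FIRST(F) = {ε, a, f}
FIRST(R) = {ε, c, h}  (via G)
FIRST(S) = {ε, a, c, f, h}  (via F, R)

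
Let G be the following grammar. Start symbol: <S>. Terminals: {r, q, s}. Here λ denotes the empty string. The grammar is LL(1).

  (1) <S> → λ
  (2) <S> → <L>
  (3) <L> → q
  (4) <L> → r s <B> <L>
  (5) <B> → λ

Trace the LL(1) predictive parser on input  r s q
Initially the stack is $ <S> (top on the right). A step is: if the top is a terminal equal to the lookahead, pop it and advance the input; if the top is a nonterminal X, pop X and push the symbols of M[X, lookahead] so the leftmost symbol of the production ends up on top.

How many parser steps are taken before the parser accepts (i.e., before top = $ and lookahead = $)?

7

     Stack          Input    Action
  1  $ <S>          r s q $  expand <S> → <L>
  2  $ <L>          r s q $  expand <L> → r s <B> <L>
  3  $ <L> <B> s r  r s q $  match r
  4  $ <L> <B> s    s q $    match s
  5  $ <L> <B>      q $      expand <B> → λ
  6  $ <L>          q $      expand <L> → q
  7  $ q            q $      match q
Accept reached after 7 steps.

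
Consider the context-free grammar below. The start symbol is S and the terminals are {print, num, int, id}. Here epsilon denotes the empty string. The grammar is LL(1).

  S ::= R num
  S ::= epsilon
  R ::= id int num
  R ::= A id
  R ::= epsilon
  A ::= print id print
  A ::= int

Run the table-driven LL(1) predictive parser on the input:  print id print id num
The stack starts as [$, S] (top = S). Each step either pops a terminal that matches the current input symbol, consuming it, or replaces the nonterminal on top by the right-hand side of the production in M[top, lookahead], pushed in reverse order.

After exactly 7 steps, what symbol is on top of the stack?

num

step 1: stack=$ S  input=print id print id num $  — expand S ::= R num
step 2: stack=$ num R  input=print id print id num $  — expand R ::= A id
step 3: stack=$ num id A  input=print id print id num $  — expand A ::= print id print
step 4: stack=$ num id print id print  input=print id print id num $  — match print
step 5: stack=$ num id print id  input=id print id num $  — match id
step 6: stack=$ num id print  input=print id num $  — match print
step 7: stack=$ num id  input=id num $  — match id
Stack after step 7: $ num (top = num).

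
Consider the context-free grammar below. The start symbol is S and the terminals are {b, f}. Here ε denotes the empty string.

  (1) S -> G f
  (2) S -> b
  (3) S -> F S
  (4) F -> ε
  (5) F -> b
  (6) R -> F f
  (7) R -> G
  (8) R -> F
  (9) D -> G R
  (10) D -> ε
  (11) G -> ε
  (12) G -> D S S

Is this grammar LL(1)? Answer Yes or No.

No

FIRST(S) = {b, f}
FIRST(F) = {ε, b}
FIRST(R) = {ε, b, f}
FIRST(D) = {ε, b, f}
FIRST(G) = {ε, b, f}
FOLLOW(S) = {$, b, f}
FOLLOW(F) = {b, f}
FOLLOW(R) = {b, f}
FOLLOW(D) = {b, f}
FOLLOW(G) = {b, f}
Cell M[D, b] receives both D -> G R and D -> ε — the grammar is not LL(1).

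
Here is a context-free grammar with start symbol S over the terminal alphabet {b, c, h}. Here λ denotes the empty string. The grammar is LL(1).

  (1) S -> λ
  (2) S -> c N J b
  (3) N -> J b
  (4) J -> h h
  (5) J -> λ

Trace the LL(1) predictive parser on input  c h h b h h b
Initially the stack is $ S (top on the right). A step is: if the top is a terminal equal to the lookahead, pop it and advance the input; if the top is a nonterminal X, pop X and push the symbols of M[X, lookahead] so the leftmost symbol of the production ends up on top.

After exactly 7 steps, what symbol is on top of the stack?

     Stack        Input            Action
  1  $ S          c h h b h h b $  expand S -> c N J b
  2  $ b J N c    c h h b h h b $  match c
  3  $ b J N      h h b h h b $    expand N -> J b
  4  $ b J b J    h h b h h b $    expand J -> h h
  5  $ b J b h h  h h b h h b $    match h
  6  $ b J b h    h b h h b $      match h
  7  $ b J b      b h h b $        match b
Stack after step 7: $ b J (top = J).

J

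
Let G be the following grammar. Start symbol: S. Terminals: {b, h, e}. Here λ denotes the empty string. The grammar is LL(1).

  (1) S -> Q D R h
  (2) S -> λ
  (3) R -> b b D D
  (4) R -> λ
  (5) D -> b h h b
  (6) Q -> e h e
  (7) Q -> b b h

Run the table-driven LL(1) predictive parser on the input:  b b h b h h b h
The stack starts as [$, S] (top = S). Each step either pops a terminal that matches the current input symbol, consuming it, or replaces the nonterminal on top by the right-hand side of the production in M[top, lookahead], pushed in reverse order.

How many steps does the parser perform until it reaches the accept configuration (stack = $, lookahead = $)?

12

step 1: stack=$ S  input=b b h b h h b h $  — expand S -> Q D R h
step 2: stack=$ h R D Q  input=b b h b h h b h $  — expand Q -> b b h
step 3: stack=$ h R D h b b  input=b b h b h h b h $  — match b
step 4: stack=$ h R D h b  input=b h b h h b h $  — match b
step 5: stack=$ h R D h  input=h b h h b h $  — match h
step 6: stack=$ h R D  input=b h h b h $  — expand D -> b h h b
step 7: stack=$ h R b h h b  input=b h h b h $  — match b
step 8: stack=$ h R b h h  input=h h b h $  — match h
step 9: stack=$ h R b h  input=h b h $  — match h
step 10: stack=$ h R b  input=b h $  — match b
step 11: stack=$ h R  input=h $  — expand R -> λ
step 12: stack=$ h  input=h $  — match h
Accept reached after 12 steps.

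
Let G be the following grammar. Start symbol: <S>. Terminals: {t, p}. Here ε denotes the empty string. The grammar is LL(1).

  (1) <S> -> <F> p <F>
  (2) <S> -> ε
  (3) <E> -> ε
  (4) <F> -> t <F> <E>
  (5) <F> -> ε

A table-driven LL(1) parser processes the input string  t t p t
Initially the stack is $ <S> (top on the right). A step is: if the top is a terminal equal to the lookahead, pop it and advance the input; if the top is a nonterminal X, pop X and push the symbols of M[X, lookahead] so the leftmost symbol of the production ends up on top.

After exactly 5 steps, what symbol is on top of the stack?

step 1: stack=$ <S>  input=t t p t $  — expand <S> -> <F> p <F>
step 2: stack=$ <F> p <F>  input=t t p t $  — expand <F> -> t <F> <E>
step 3: stack=$ <F> p <E> <F> t  input=t t p t $  — match t
step 4: stack=$ <F> p <E> <F>  input=t p t $  — expand <F> -> t <F> <E>
step 5: stack=$ <F> p <E> <E> <F> t  input=t p t $  — match t
Stack after step 5: $ <F> p <E> <E> <F> (top = <F>).

<F>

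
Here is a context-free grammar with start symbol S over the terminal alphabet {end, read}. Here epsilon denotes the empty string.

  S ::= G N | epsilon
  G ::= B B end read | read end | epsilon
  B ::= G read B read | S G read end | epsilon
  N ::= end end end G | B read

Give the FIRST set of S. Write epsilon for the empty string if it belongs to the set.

{epsilon, end, read}

FIRST(S) = {epsilon, end, read}  (via G N)
FIRST(G) = {epsilon, end, read}  (via B B end read)
FIRST(B) = {epsilon, end, read}  (via G read B read, S G read end)
FIRST(N) = {end, read}  (via B read)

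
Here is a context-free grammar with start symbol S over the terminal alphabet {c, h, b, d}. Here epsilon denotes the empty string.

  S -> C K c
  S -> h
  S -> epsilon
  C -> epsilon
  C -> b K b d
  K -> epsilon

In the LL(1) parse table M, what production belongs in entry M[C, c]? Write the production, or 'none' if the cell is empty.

C -> epsilon

FIRST(C) = {epsilon, b}
FIRST(K) = {epsilon}
FIRST(S) = {epsilon, b, c, h}  (via C K c)
FOLLOW(S) includes $ since S is the start symbol.
FOLLOW(C): in S->C K c, C is followed by K c with FIRST {c}. Thus FOLLOW(C) = {c}.
For C -> epsilon: FIRST(epsilon) = {epsilon}, so it goes in M[C, t] for t ∈ {}; since epsilon ∈ FIRST, also for every t ∈ FOLLOW(C) = {c}.
For C -> b K b d: FIRST(b K b d) = {b}, so it goes in M[C, t] for t ∈ {b}.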